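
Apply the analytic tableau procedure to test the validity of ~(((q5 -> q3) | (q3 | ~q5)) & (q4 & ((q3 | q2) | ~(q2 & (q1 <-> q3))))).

Not valid

Assume the negation and expand:
Initial set: {~~(((q5 -> q3) | (q3 | ~q5)) & (q4 & ((q3 | q2) | ~(q2 & (q1 <-> q3)))))}.
~~(((q5 -> q3) | (q3 | ~q5)) & (q4 & ((q3 | q2) | ~(q2 & (q1 <-> q3))))): α-rule — add ((q5 -> q3) | (q3 | ~q5)), (q4 & ((q3 | q2) | ~(q2 & (q1 <-> q3)))).
(q4 & ((q3 | q2) | ~(q2 & (q1 <-> q3)))): α-rule — add q4, ((q3 | q2) | ~(q2 & (q1 <-> q3))).
((q5 -> q3) | (q3 | ~q5)): β-rule — branch into (q5 -> q3)  //  (q3 | ~q5).
  branch 1 (add (q5 -> q3)):
    ((q3 | q2) | ~(q2 & (q1 <-> q3))): β-rule — branch into (q3 | q2)  //  ~(q2 & (q1 <-> q3)).
      branch 1.1 (add (q3 | q2)):
        (q5 -> q3): β-rule — branch into ~q5  //  q3.
          branch 1.1.1 (add ~q5):
            (q3 | q2): β-rule — branch into q3  //  q2.
              branch 1.1.1.1 (add q3):
                ○ open, literals {q3=1, q4=1, q5=0}.
              branch 1.1.1.2 (add q2):
                ○ open, literals {q2=1, q4=1, q5=0}.
          branch 1.1.2 (add q3):
            (q3 | q2): β-rule — branch into q3  //  q2.
              branch 1.1.2.1 (add q3):
                ○ open, literals {q3=1, q4=1}.
              branch 1.1.2.2 (add q2):
                ○ open, literals {q2=1, q3=1, q4=1}.
      branch 1.2 (add ~(q2 & (q1 <-> q3))):
        (q5 -> q3): β-rule — branch into ~q5  //  q3.
          branch 1.2.1 (add ~q5):
            ~(q2 & (q1 <-> q3)): β-rule — branch into ~q2  //  ~(q1 <-> q3).
              branch 1.2.1.1 (add ~q2):
                ○ open, literals {q2=0, q4=1, q5=0}.
              branch 1.2.1.2 (add ~(q1 <-> q3)):
                ~(q1 <-> q3): β-rule — branch into q1, ~q3  //  ~q1, q3.
                  branch 1.2.1.2.1 (add q1, ~q3):
                    ○ open, literals {q1=1, q3=0, q4=1, q5=0}.
                  branch 1.2.1.2.2 (add ~q1, q3):
                    ○ open, literals {q1=0, q3=1, q4=1, q5=0}.
          branch 1.2.2 (add q3):
            ~(q2 & (q1 <-> q3)): β-rule — branch into ~q2  //  ~(q1 <-> q3).
              branch 1.2.2.1 (add ~q2):
                ○ open, literals {q2=0, q3=1, q4=1}.
              branch 1.2.2.2 (add ~(q1 <-> q3)):
                ~(q1 <-> q3): β-rule — branch into q1, ~q3  //  ~q1, q3.
                  branch 1.2.2.2.1 (add q1, ~q3):
                    × closes — contains both q3 and ~q3.
                  branch 1.2.2.2.2 (add ~q1, q3):
                    ○ open, literals {q1=0, q3=1, q4=1}.
  branch 2 (add (q3 | ~q5)):
    ((q3 | q2) | ~(q2 & (q1 <-> q3))): β-rule — branch into (q3 | q2)  //  ~(q2 & (q1 <-> q3)).
      branch 2.1 (add (q3 | q2)):
        (q3 | ~q5): β-rule — branch into q3  //  ~q5.
          branch 2.1.1 (add q3):
            (q3 | q2): β-rule — branch into q3  //  q2.
              branch 2.1.1.1 (add q3):
                ○ open, literals {q3=1, q4=1}.
              branch 2.1.1.2 (add q2):
                ○ open, literals {q2=1, q3=1, q4=1}.
          branch 2.1.2 (add ~q5):
            (q3 | q2): β-rule — branch into q3  //  q2.
              branch 2.1.2.1 (add q3):
                ○ open, literals {q3=1, q4=1, q5=0}.
              branch 2.1.2.2 (add q2):
                ○ open, literals {q2=1, q4=1, q5=0}.
      branch 2.2 (add ~(q2 & (q1 <-> q3))):
        (q3 | ~q5): β-rule — branch into q3  //  ~q5.
          branch 2.2.1 (add q3):
            ~(q2 & (q1 <-> q3)): β-rule — branch into ~q2  //  ~(q1 <-> q3).
              branch 2.2.1.1 (add ~q2):
                ○ open, literals {q2=0, q3=1, q4=1}.
              branch 2.2.1.2 (add ~(q1 <-> q3)):
                ~(q1 <-> q3): β-rule — branch into q1, ~q3  //  ~q1, q3.
                  branch 2.2.1.2.1 (add q1, ~q3):
                    × closes — contains both q3 and ~q3.
                  branch 2.2.1.2.2 (add ~q1, q3):
                    ○ open, literals {q1=0, q3=1, q4=1}.
          branch 2.2.2 (add ~q5):
            ~(q2 & (q1 <-> q3)): β-rule — branch into ~q2  //  ~(q1 <-> q3).
              branch 2.2.2.1 (add ~q2):
                ○ open, literals {q2=0, q4=1, q5=0}.
              branch 2.2.2.2 (add ~(q1 <-> q3)):
                ~(q1 <-> q3): β-rule — branch into q1, ~q3  //  ~q1, q3.
                  branch 2.2.2.2.1 (add q1, ~q3):
                    ○ open, literals {q1=1, q3=0, q4=1, q5=0}.
                  branch 2.2.2.2.2 (add ~q1, q3):
                    ○ open, literals {q1=0, q3=1, q4=1, q5=0}.
2 branches closed, 18 open.
An open branch gives a countermodel: q3=1, q4=1, q5=0 (unmentioned atoms arbitrary); under it the original formula is false.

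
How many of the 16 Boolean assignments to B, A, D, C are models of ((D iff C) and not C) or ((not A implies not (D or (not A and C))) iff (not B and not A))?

7

Initial set: {T (((D iff C) and not C) or ((not A implies not (D or (not A and C))) iff (not B and not A)))}.
T (((D iff C) and not C) or ((not A implies not (D or (not A and C))) iff (not B and not A))): β-rule — branch into T ((D iff C) and not C)  //  T ((not A implies not (D or (not A and C))) iff (not B and not A)).
  branch 1 (add T ((D iff C) and not C)):
    T ((D iff C) and not C): α-rule — add T (D iff C), T not C.
    T (D iff C): β-rule — branch into T D, T C  //  F D, F C.
      branch 1.1 (add T D, T C):
        × closes — contains both C and not C.
      branch 1.2 (add F D, F C):
        ○ open, literals {C=0, D=0}.
  branch 2 (add T ((not A implies not (D or (not A and C))) iff (not B and not A))):
    T ((not A implies not (D or (not A and C))) iff (not B and not A)): β-rule — branch into T (not A implies not (D or (not A and C))), T (not B and not A)  //  F (not A implies not (D or (not A and C))), F (not B and not A).
      branch 2.1 (add T (not A implies not (D or (not A and C))), T (not B and not A)):
        T (not B and not A): α-rule — add T not B, T not A.
        T (not A implies not (D or (not A and C))): β-rule — branch into F not A  //  T not (D or (not A and C)).
          branch 2.1.1 (add F not A):
            × closes — contains both A and not A.
          branch 2.1.2 (add T not (D or (not A and C))):
            T not (D or (not A and C)): α-rule — add F D, F (not A and C).
            F (not A and C): β-rule — branch into F not A  //  F C.
              branch 2.1.2.1 (add F not A):
                × closes — contains both A and not A.
              branch 2.1.2.2 (add F C):
                ○ open, literals {A=0, B=0, C=0, D=0}.
      branch 2.2 (add F (not A implies not (D or (not A and C))), F (not B and not A)):
        F (not A implies not (D or (not A and C))): α-rule — add T not A, F not (D or (not A and C)).
        F (not B and not A): β-rule — branch into F not B  //  F not A.
          branch 2.2.1 (add F not B):
            F not (D or (not A and C)): β-rule — branch into T D  //  T (not A and C).
              branch 2.2.1.1 (add T D):
                ○ open, literals {A=0, B=1, D=1}.
              branch 2.2.1.2 (add T (not A and C)):
                T (not A and C): α-rule — add T not A, T C.
                ○ open, literals {A=0, B=1, C=1}.
          branch 2.2.2 (add F not A):
            × closes — contains both A and not A.
4 branches closed, 4 open.
Each open branch fixes some atoms; the unmentioned ones are free. Counting distinct full assignments: branch {C=0, D=0} (B, A) contributes 4 new; branch {A=0, B=0, C=0, D=0} (none free) contributes 0 new; branch {A=0, B=1, D=1} (C) contributes 2 new; branch {A=0, B=1, C=1} (D) contributes 1 new. Total: 7.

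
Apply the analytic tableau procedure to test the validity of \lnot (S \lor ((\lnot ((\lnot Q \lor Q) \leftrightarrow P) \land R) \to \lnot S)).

Not valid

Assume the negation and expand:
Initial set: {F \lnot (S \lor ((\lnot ((\lnot Q \lor Q) \leftrightarrow P) \land R) \to \lnot S))}.
F \lnot (S \lor ((\lnot ((\lnot Q \lor Q) \leftrightarrow P) \land R) \to \lnot S)): β-rule — branch into T S  //  T ((\lnot ((\lnot Q \lor Q) \leftrightarrow P) \land R) \to \lnot S).
  branch 1 (add T S):
    ○ open, literals {S=1}.
  branch 2 (add T ((\lnot ((\lnot Q \lor Q) \leftrightarrow P) \land R) \to \lnot S)):
    T ((\lnot ((\lnot Q \lor Q) \leftrightarrow P) \land R) \to \lnot S): β-rule — branch into F (\lnot ((\lnot Q \lor Q) \leftrightarrow P) \land R)  //  T \lnot S.
      branch 2.1 (add F (\lnot ((\lnot Q \lor Q) \leftrightarrow P) \land R)):
        F (\lnot ((\lnot Q \lor Q) \leftrightarrow P) \land R): β-rule — branch into F \lnot ((\lnot Q \lor Q) \leftrightarrow P)  //  F R.
          branch 2.1.1 (add F \lnot ((\lnot Q \lor Q) \leftrightarrow P)):
            F \lnot ((\lnot Q \lor Q) \leftrightarrow P): β-rule — branch into T (\lnot Q \lor Q), T P  //  F (\lnot Q \lor Q), F P.
              branch 2.1.1.1 (add T (\lnot Q \lor Q), T P):
                T (\lnot Q \lor Q): β-rule — branch into T \lnot Q  //  T Q.
                  branch 2.1.1.1.1 (add T \lnot Q):
                    ○ open, literals {P=1, Q=0}.
                  branch 2.1.1.1.2 (add T Q):
                    ○ open, literals {P=1, Q=1}.
              branch 2.1.1.2 (add F (\lnot Q \lor Q), F P):
                F (\lnot Q \lor Q): α-rule — add F \lnot Q, F Q.
                × closes — contains both Q and \lnot Q.
          branch 2.1.2 (add F R):
            ○ open, literals {R=0}.
      branch 2.2 (add T \lnot S):
        ○ open, literals {S=0}.
1 branch closed, 5 open.
An open branch gives a countermodel: S=1 (unmentioned atoms arbitrary); under it the original formula is false.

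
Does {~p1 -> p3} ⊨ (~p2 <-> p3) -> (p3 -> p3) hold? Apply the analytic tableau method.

Yes

Initial set: {T (~p1 -> p3); F ((~p2 <-> p3) -> (p3 -> p3))}.
F ((~p2 <-> p3) -> (p3 -> p3)): α-rule — add T (~p2 <-> p3), F (p3 -> p3).
F (p3 -> p3): α-rule — add T p3, F p3.
× closes — contains both p3 and ~p3.
All 1 branch closes.
Every branch closed, so the premises entail the conclusion.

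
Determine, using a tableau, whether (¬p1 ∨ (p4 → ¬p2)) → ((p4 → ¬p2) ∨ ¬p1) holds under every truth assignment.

Assume the negation and expand:
Initial set: {F ((¬p1 ∨ (p4 → ¬p2)) → ((p4 → ¬p2) ∨ ¬p1))}.
F ((¬p1 ∨ (p4 → ¬p2)) → ((p4 → ¬p2) ∨ ¬p1)): α-rule — add T (¬p1 ∨ (p4 → ¬p2)), F ((p4 → ¬p2) ∨ ¬p1).
F ((p4 → ¬p2) ∨ ¬p1): α-rule — add F (p4 → ¬p2), F ¬p1.
F (p4 → ¬p2): α-rule — add T p4, F ¬p2.
T (¬p1 ∨ (p4 → ¬p2)): β-rule — branch into T ¬p1  //  T (p4 → ¬p2).
  branch 1 (add T ¬p1):
    × closes — contains both p1 and ¬p1.
  branch 2 (add T (p4 → ¬p2)):
    T (p4 → ¬p2): β-rule — branch into F p4  //  T ¬p2.
      branch 2.1 (add F p4):
        × closes — contains both p4 and ¬p4.
      branch 2.2 (add T ¬p2):
        × closes — contains both p2 and ¬p2.
All 3 branches close.
Every branch closed, so the negation is unsatisfiable and the formula is valid.

Valid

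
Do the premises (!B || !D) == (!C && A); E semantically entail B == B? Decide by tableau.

Yes

Initial set: {((!B || !D) == (!C && A)); E; !(B == B)}.
((!B || !D) == (!C && A)): β-rule — branch into (!B || !D), (!C && A)  //  !(!B || !D), !(!C && A).
  branch 1 (add (!B || !D), (!C && A)):
    (!C && A): α-rule — add !C, A.
    !(B == B): β-rule — branch into B, !B  //  !B, B.
      branch 1.1 (add B, !B):
        × closes — contains both B and !B.
      branch 1.2 (add !B, B):
        × closes — contains both B and !B.
  branch 2 (add !(!B || !D), !(!C && A)):
    !(!B || !D): α-rule — add !!B, !!D.
    !(B == B): β-rule — branch into B, !B  //  !B, B.
      branch 2.1 (add B, !B):
        × closes — contains both B and !B.
      branch 2.2 (add !B, B):
        × closes — contains both B and !B.
All 4 branches close.
Every branch closed, so the premises entail the conclusion.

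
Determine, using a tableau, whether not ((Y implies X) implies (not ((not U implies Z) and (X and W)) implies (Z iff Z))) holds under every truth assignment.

Assume the negation and expand:
Initial set: {F not ((Y implies X) implies (not ((not U implies Z) and (X and W)) implies (Z iff Z)))}.
F not ((Y implies X) implies (not ((not U implies Z) and (X and W)) implies (Z iff Z))): β-rule — branch into F (Y implies X)  //  T (not ((not U implies Z) and (X and W)) implies (Z iff Z)).
  branch 1 (add F (Y implies X)):
    F (Y implies X): α-rule — add T Y, F X.
    ○ open, literals {X=F, Y=T}.
  branch 2 (add T (not ((not U implies Z) and (X and W)) implies (Z iff Z))):
    T (not ((not U implies Z) and (X and W)) implies (Z iff Z)): β-rule — branch into F not ((not U implies Z) and (X and W))  //  T (Z iff Z).
      branch 2.1 (add F not ((not U implies Z) and (X and W))):
        F not ((not U implies Z) and (X and W)): α-rule — add T (not U implies Z), T (X and W).
        T (X and W): α-rule — add T X, T W.
        T (not U implies Z): β-rule — branch into F not U  //  T Z.
          branch 2.1.1 (add F not U):
            ○ open, literals {U=T, W=T, X=T}.
          branch 2.1.2 (add T Z):
            ○ open, literals {W=T, X=T, Z=T}.
      branch 2.2 (add T (Z iff Z)):
        T (Z iff Z): β-rule — branch into T Z, T Z  //  F Z, F Z.
          branch 2.2.1 (add T Z, T Z):
            ○ open, literals {Z=T}.
          branch 2.2.2 (add F Z, F Z):
            ○ open, literals {Z=F}.
0 branches closed, 5 open.
An open branch gives a countermodel: X=F, Y=T (unmentioned atoms arbitrary); under it the original formula is false.

Not valid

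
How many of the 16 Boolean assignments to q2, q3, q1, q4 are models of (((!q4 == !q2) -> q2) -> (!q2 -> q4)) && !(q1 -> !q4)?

Initial set: {((((!q4 == !q2) -> q2) -> (!q2 -> q4)) && !(q1 -> !q4))}.
((((!q4 == !q2) -> q2) -> (!q2 -> q4)) && !(q1 -> !q4)): α-rule — add (((!q4 == !q2) -> q2) -> (!q2 -> q4)), !(q1 -> !q4).
!(q1 -> !q4): α-rule — add q1, !!q4.
(((!q4 == !q2) -> q2) -> (!q2 -> q4)): β-rule — branch into !((!q4 == !q2) -> q2)  //  (!q2 -> q4).
  branch 1 (add !((!q4 == !q2) -> q2)):
    !((!q4 == !q2) -> q2): α-rule — add (!q4 == !q2), !q2.
    (!q4 == !q2): β-rule — branch into !q4, !q2  //  !!q4, !!q2.
      branch 1.1 (add !q4, !q2):
        × closes — contains both q4 and !q4.
      branch 1.2 (add !!q4, !!q2):
        × closes — contains both q2 and !q2.
  branch 2 (add (!q2 -> q4)):
    (!q2 -> q4): β-rule — branch into !!q2  //  q4.
      branch 2.1 (add !!q2):
        ○ open, literals {q1=1, q2=1, q4=1}.
      branch 2.2 (add q4):
        ○ open, literals {q1=1, q4=1}.
2 branches closed, 2 open.
Each open branch fixes some atoms; the unmentioned ones are free. Counting distinct full assignments: branch {q1=1, q2=1, q4=1} (q3) contributes 2 new; branch {q1=1, q4=1} (q2, q3) contributes 2 new. Total: 4.

4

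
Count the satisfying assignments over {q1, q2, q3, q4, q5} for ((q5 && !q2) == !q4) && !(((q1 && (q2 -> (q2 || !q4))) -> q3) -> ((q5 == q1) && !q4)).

11

Initial set: {(((q5 && !q2) == !q4) && !(((q1 && (q2 -> (q2 || !q4))) -> q3) -> ((q5 == q1) && !q4)))}.
(((q5 && !q2) == !q4) && !(((q1 && (q2 -> (q2 || !q4))) -> q3) -> ((q5 == q1) && !q4))): α-rule — add ((q5 && !q2) == !q4), !(((q1 && (q2 -> (q2 || !q4))) -> q3) -> ((q5 == q1) && !q4)).
!(((q1 && (q2 -> (q2 || !q4))) -> q3) -> ((q5 == q1) && !q4)): α-rule — add ((q1 && (q2 -> (q2 || !q4))) -> q3), !((q5 == q1) && !q4).
((q5 && !q2) == !q4): β-rule — branch into (q5 && !q2), !q4  //  !(q5 && !q2), !!q4.
  branch 1 (add (q5 && !q2), !q4):
    (q5 && !q2): α-rule — add q5, !q2.
    ((q1 && (q2 -> (q2 || !q4))) -> q3): β-rule — branch into !(q1 && (q2 -> (q2 || !q4)))  //  q3.
      branch 1.1 (add !(q1 && (q2 -> (q2 || !q4)))):
        !((q5 == q1) && !q4): β-rule — branch into !(q5 == q1)  //  !!q4.
          branch 1.1.1 (add !(q5 == q1)):
            !(q1 && (q2 -> (q2 || !q4))): β-rule — branch into !q1  //  !(q2 -> (q2 || !q4)).
              branch 1.1.1.1 (add !q1):
                !(q5 == q1): β-rule — branch into q5, !q1  //  !q5, q1.
                  branch 1.1.1.1.1 (add q5, !q1):
                    ○ open, literals {q1=0, q2=0, q4=0, q5=1}.
                  branch 1.1.1.1.2 (add !q5, q1):
                    × closes — contains both q5 and !q5.
              branch 1.1.1.2 (add !(q2 -> (q2 || !q4))):
                !(q2 -> (q2 || !q4)): α-rule — add q2, !(q2 || !q4).
                × closes — contains both q2 and !q2.
          branch 1.1.2 (add !!q4):
            × closes — contains both q4 and !q4.
      branch 1.2 (add q3):
        !((q5 == q1) && !q4): β-rule — branch into !(q5 == q1)  //  !!q4.
          branch 1.2.1 (add !(q5 == q1)):
            !(q5 == q1): β-rule — branch into q5, !q1  //  !q5, q1.
              branch 1.2.1.1 (add q5, !q1):
                ○ open, literals {q1=0, q2=0, q3=1, q4=0, q5=1}.
              branch 1.2.1.2 (add !q5, q1):
                × closes — contains both q5 and !q5.
          branch 1.2.2 (add !!q4):
            × closes — contains both q4 and !q4.
  branch 2 (add !(q5 && !q2), !!q4):
    ((q1 && (q2 -> (q2 || !q4))) -> q3): β-rule — branch into !(q1 && (q2 -> (q2 || !q4)))  //  q3.
      branch 2.1 (add !(q1 && (q2 -> (q2 || !q4)))):
        !((q5 == q1) && !q4): β-rule — branch into !(q5 == q1)  //  !!q4.
          branch 2.1.1 (add !(q5 == q1)):
            !(q5 && !q2): β-rule — branch into !q5  //  !!q2.
              branch 2.1.1.1 (add !q5):
                !(q1 && (q2 -> (q2 || !q4))): β-rule — branch into !q1  //  !(q2 -> (q2 || !q4)).
                  branch 2.1.1.1.1 (add !q1):
                    !(q5 == q1): β-rule — branch into q5, !q1  //  !q5, q1.
                      branch 2.1.1.1.1.1 (add q5, !q1):
                        × closes — contains both q5 and !q5.
                      branch 2.1.1.1.1.2 (add !q5, q1):
                        × closes — contains both q1 and !q1.
                  branch 2.1.1.1.2 (add !(q2 -> (q2 || !q4))):
                    !(q2 -> (q2 || !q4)): α-rule — add q2, !(q2 || !q4).
                    !(q2 || !q4): α-rule — add !q2, !!q4.
                    × closes — contains both q2 and !q2.
              branch 2.1.1.2 (add !!q2):
                !(q1 && (q2 -> (q2 || !q4))): β-rule — branch into !q1  //  !(q2 -> (q2 || !q4)).
                  branch 2.1.1.2.1 (add !q1):
                    !(q5 == q1): β-rule — branch into q5, !q1  //  !q5, q1.
                      branch 2.1.1.2.1.1 (add q5, !q1):
                        ○ open, literals {q1=0, q2=1, q4=1, q5=1}.
                      branch 2.1.1.2.1.2 (add !q5, q1):
                        × closes — contains both q1 and !q1.
                  branch 2.1.1.2.2 (add !(q2 -> (q2 || !q4))):
                    !(q2 -> (q2 || !q4)): α-rule — add q2, !(q2 || !q4).
                    !(q2 || !q4): α-rule — add !q2, !!q4.
                    × closes — contains both q2 and !q2.
          branch 2.1.2 (add !!q4):
            !(q5 && !q2): β-rule — branch into !q5  //  !!q2.
              branch 2.1.2.1 (add !q5):
                !(q1 && (q2 -> (q2 || !q4))): β-rule — branch into !q1  //  !(q2 -> (q2 || !q4)).
                  branch 2.1.2.1.1 (add !q1):
                    ○ open, literals {q1=0, q4=1, q5=0}.
                  branch 2.1.2.1.2 (add !(q2 -> (q2 || !q4))):
                    !(q2 -> (q2 || !q4)): α-rule — add q2, !(q2 || !q4).
                    !(q2 || !q4): α-rule — add !q2, !!q4.
                    × closes — contains both q2 and !q2.
              branch 2.1.2.2 (add !!q2):
                !(q1 && (q2 -> (q2 || !q4))): β-rule — branch into !q1  //  !(q2 -> (q2 || !q4)).
                  branch 2.1.2.2.1 (add !q1):
                    ○ open, literals {q1=0, q2=1, q4=1}.
                  branch 2.1.2.2.2 (add !(q2 -> (q2 || !q4))):
                    !(q2 -> (q2 || !q4)): α-rule — add q2, !(q2 || !q4).
                    !(q2 || !q4): α-rule — add !q2, !!q4.
                    × closes — contains both q2 and !q2.
      branch 2.2 (add q3):
        !((q5 == q1) && !q4): β-rule — branch into !(q5 == q1)  //  !!q4.
          branch 2.2.1 (add !(q5 == q1)):
            !(q5 && !q2): β-rule — branch into !q5  //  !!q2.
              branch 2.2.1.1 (add !q5):
                !(q5 == q1): β-rule — branch into q5, !q1  //  !q5, q1.
                  branch 2.2.1.1.1 (add q5, !q1):
                    × closes — contains both q5 and !q5.
                  branch 2.2.1.1.2 (add !q5, q1):
                    ○ open, literals {q1=1, q3=1, q4=1, q5=0}.
              branch 2.2.1.2 (add !!q2):
                !(q5 == q1): β-rule — branch into q5, !q1  //  !q5, q1.
                  branch 2.2.1.2.1 (add q5, !q1):
                    ○ open, literals {q1=0, q2=1, q3=1, q4=1, q5=1}.
                  branch 2.2.1.2.2 (add !q5, q1):
                    ○ open, literals {q1=1, q2=1, q3=1, q4=1, q5=0}.
          branch 2.2.2 (add !!q4):
            !(q5 && !q2): β-rule — branch into !q5  //  !!q2.
              branch 2.2.2.1 (add !q5):
                ○ open, literals {q3=1, q4=1, q5=0}.
              branch 2.2.2.2 (add !!q2):
                ○ open, literals {q2=1, q3=1, q4=1}.
13 branches closed, 10 open.
Each open branch fixes some atoms; the unmentioned ones are free. Counting distinct full assignments: branch {q1=0, q2=0, q4=0, q5=1} (q3) contributes 2 new; branch {q1=0, q2=0, q3=1, q4=0, q5=1} (none free) contributes 0 new; branch {q1=0, q2=1, q4=1, q5=1} (q3) contributes 2 new; branch {q1=0, q4=1, q5=0} (q2, q3) contributes 4 new; branch {q1=0, q2=1, q4=1} (q3, q5) contributes 0 new; branch {q1=1, q3=1, q4=1, q5=0} (q2) contributes 2 new; branch {q1=0, q2=1, q3=1, q4=1, q5=1} (none free) contributes 0 new; branch {q1=1, q2=1, q3=1, q4=1, q5=0} (none free) contributes 0 new; branch {q3=1, q4=1, q5=0} (q1, q2) contributes 0 new; branch {q2=1, q3=1, q4=1} (q1, q5) contributes 1 new. Total: 11.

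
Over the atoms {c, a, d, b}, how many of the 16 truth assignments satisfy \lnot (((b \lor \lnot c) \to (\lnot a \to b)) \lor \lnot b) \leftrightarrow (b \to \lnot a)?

Initial set: {(\lnot (((b \lor \lnot c) \to (\lnot a \to b)) \lor \lnot b) \leftrightarrow (b \to \lnot a))}.
(\lnot (((b \lor \lnot c) \to (\lnot a \to b)) \lor \lnot b) \leftrightarrow (b \to \lnot a)): β-rule — branch into \lnot (((b \lor \lnot c) \to (\lnot a \to b)) \lor \lnot b), (b \to \lnot a)  //  \lnot \lnot (((b \lor \lnot c) \to (\lnot a \to b)) \lor \lnot b), \lnot (b \to \lnot a).
  branch 1 (add \lnot (((b \lor \lnot c) \to (\lnot a \to b)) \lor \lnot b), (b \to \lnot a)):
    \lnot (((b \lor \lnot c) \to (\lnot a \to b)) \lor \lnot b): α-rule — add \lnot ((b \lor \lnot c) \to (\lnot a \to b)), \lnot \lnot b.
    \lnot ((b \lor \lnot c) \to (\lnot a \to b)): α-rule — add (b \lor \lnot c), \lnot (\lnot a \to b).
    \lnot (\lnot a \to b): α-rule — add \lnot a, \lnot b.
    × closes — contains both b and \lnot b.
  branch 2 (add \lnot \lnot (((b \lor \lnot c) \to (\lnot a \to b)) \lor \lnot b), \lnot (b \to \lnot a)):
    \lnot (b \to \lnot a): α-rule — add b, \lnot \lnot a.
    \lnot \lnot (((b \lor \lnot c) \to (\lnot a \to b)) \lor \lnot b): β-rule — branch into ((b \lor \lnot c) \to (\lnot a \to b))  //  \lnot b.
      branch 2.1 (add ((b \lor \lnot c) \to (\lnot a \to b))):
        ((b \lor \lnot c) \to (\lnot a \to b)): β-rule — branch into \lnot (b \lor \lnot c)  //  (\lnot a \to b).
          branch 2.1.1 (add \lnot (b \lor \lnot c)):
            \lnot (b \lor \lnot c): α-rule — add \lnot b, \lnot \lnot c.
            × closes — contains both b and \lnot b.
          branch 2.1.2 (add (\lnot a \to b)):
            (\lnot a \to b): β-rule — branch into \lnot \lnot a  //  b.
              branch 2.1.2.1 (add \lnot \lnot a):
                ○ open, literals {a=1, b=1}.
              branch 2.1.2.2 (add b):
                ○ open, literals {a=1, b=1}.
      branch 2.2 (add \lnot b):
        × closes — contains both b and \lnot b.
3 branches closed, 2 open.
Each open branch fixes some atoms; the unmentioned ones are free. Counting distinct full assignments: branch {a=1, b=1} (c, d) contributes 4 new; branch {a=1, b=1} (c, d) contributes 0 new. Total: 4.

4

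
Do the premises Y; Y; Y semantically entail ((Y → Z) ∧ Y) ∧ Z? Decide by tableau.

Initial set: {Y; Y; Y; ¬(((Y → Z) ∧ Y) ∧ Z)}.
¬(((Y → Z) ∧ Y) ∧ Z): β-rule — branch into ¬((Y → Z) ∧ Y)  //  ¬Z.
  branch 1 (add ¬((Y → Z) ∧ Y)):
    ¬((Y → Z) ∧ Y): β-rule — branch into ¬(Y → Z)  //  ¬Y.
      branch 1.1 (add ¬(Y → Z)):
        ¬(Y → Z): α-rule — add Y, ¬Z.
        ○ open, literals {Y=true, Z=false}.
      branch 1.2 (add ¬Y):
        × closes — contains both Y and ¬Y.
  branch 2 (add ¬Z):
    ○ open, literals {Y=true, Z=false}.
1 branch closed, 2 open.
An open branch gives a countermodel: Y=true, Z=false (unmentioned atoms arbitrary); the premises hold there but the conclusion fails.

No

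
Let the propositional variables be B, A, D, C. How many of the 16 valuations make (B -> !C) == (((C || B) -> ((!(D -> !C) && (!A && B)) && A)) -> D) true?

10

Initial set: {((B -> !C) == (((C || B) -> ((!(D -> !C) && (!A && B)) && A)) -> D))}.
((B -> !C) == (((C || B) -> ((!(D -> !C) && (!A && B)) && A)) -> D)): β-rule — branch into (B -> !C), (((C || B) -> ((!(D -> !C) && (!A && B)) && A)) -> D)  //  !(B -> !C), !(((C || B) -> ((!(D -> !C) && (!A && B)) && A)) -> D).
  branch 1 (add (B -> !C), (((C || B) -> ((!(D -> !C) && (!A && B)) && A)) -> D)):
    (B -> !C): β-rule — branch into !B  //  !C.
      branch 1.1 (add !B):
        (((C || B) -> ((!(D -> !C) && (!A && B)) && A)) -> D): β-rule — branch into !((C || B) -> ((!(D -> !C) && (!A && B)) && A))  //  D.
          branch 1.1.1 (add !((C || B) -> ((!(D -> !C) && (!A && B)) && A))):
            !((C || B) -> ((!(D -> !C) && (!A && B)) && A)): α-rule — add (C || B), !((!(D -> !C) && (!A && B)) && A).
            (C || B): β-rule — branch into C  //  B.
              branch 1.1.1.1 (add C):
                !((!(D -> !C) && (!A && B)) && A): β-rule — branch into !(!(D -> !C) && (!A && B))  //  !A.
                  branch 1.1.1.1.1 (add !(!(D -> !C) && (!A && B))):
                    !(!(D -> !C) && (!A && B)): β-rule — branch into !!(D -> !C)  //  !(!A && B).
                      branch 1.1.1.1.1.1 (add !!(D -> !C)):
                        !!(D -> !C): β-rule — branch into !D  //  !C.
                          branch 1.1.1.1.1.1.1 (add !D):
                            ○ open, literals {B=0, C=1, D=0}.
                          branch 1.1.1.1.1.1.2 (add !C):
                            × closes — contains both C and !C.
                      branch 1.1.1.1.1.2 (add !(!A && B)):
                        !(!A && B): β-rule — branch into !!A  //  !B.
                          branch 1.1.1.1.1.2.1 (add !!A):
                            ○ open, literals {A=1, B=0, C=1}.
                          branch 1.1.1.1.1.2.2 (add !B):
                            ○ open, literals {B=0, C=1}.
                  branch 1.1.1.1.2 (add !A):
                    ○ open, literals {A=0, B=0, C=1}.
              branch 1.1.1.2 (add B):
                × closes — contains both B and !B.
          branch 1.1.2 (add D):
            ○ open, literals {B=0, D=1}.
      branch 1.2 (add !C):
        (((C || B) -> ((!(D -> !C) && (!A && B)) && A)) -> D): β-rule — branch into !((C || B) -> ((!(D -> !C) && (!A && B)) && A))  //  D.
          branch 1.2.1 (add !((C || B) -> ((!(D -> !C) && (!A && B)) && A))):
            !((C || B) -> ((!(D -> !C) && (!A && B)) && A)): α-rule — add (C || B), !((!(D -> !C) && (!A && B)) && A).
            (C || B): β-rule — branch into C  //  B.
              branch 1.2.1.1 (add C):
                × closes — contains both C and !C.
              branch 1.2.1.2 (add B):
                !((!(D -> !C) && (!A && B)) && A): β-rule — branch into !(!(D -> !C) && (!A && B))  //  !A.
                  branch 1.2.1.2.1 (add !(!(D -> !C) && (!A && B))):
                    !(!(D -> !C) && (!A && B)): β-rule — branch into !!(D -> !C)  //  !(!A && B).
                      branch 1.2.1.2.1.1 (add !!(D -> !C)):
                        !!(D -> !C): β-rule — branch into !D  //  !C.
                          branch 1.2.1.2.1.1.1 (add !D):
                            ○ open, literals {B=1, C=0, D=0}.
                          branch 1.2.1.2.1.1.2 (add !C):
                            ○ open, literals {B=1, C=0}.
                      branch 1.2.1.2.1.2 (add !(!A && B)):
                        !(!A && B): β-rule — branch into !!A  //  !B.
                          branch 1.2.1.2.1.2.1 (add !!A):
                            ○ open, literals {A=1, B=1, C=0}.
                          branch 1.2.1.2.1.2.2 (add !B):
                            × closes — contains both B and !B.
                  branch 1.2.1.2.2 (add !A):
                    ○ open, literals {A=0, B=1, C=0}.
          branch 1.2.2 (add D):
            ○ open, literals {C=0, D=1}.
  branch 2 (add !(B -> !C), !(((C || B) -> ((!(D -> !C) && (!A && B)) && A)) -> D)):
    !(B -> !C): α-rule — add B, !!C.
    !(((C || B) -> ((!(D -> !C) && (!A && B)) && A)) -> D): α-rule — add ((C || B) -> ((!(D -> !C) && (!A && B)) && A)), !D.
    ((C || B) -> ((!(D -> !C) && (!A && B)) && A)): β-rule — branch into !(C || B)  //  ((!(D -> !C) && (!A && B)) && A).
      branch 2.1 (add !(C || B)):
        !(C || B): α-rule — add !C, !B.
        × closes — contains both C and !C.
      branch 2.2 (add ((!(D -> !C) && (!A && B)) && A)):
        ((!(D -> !C) && (!A && B)) && A): α-rule — add (!(D -> !C) && (!A && B)), A.
        (!(D -> !C) && (!A && B)): α-rule — add !(D -> !C), (!A && B).
        !(D -> !C): α-rule — add D, !!C.
        × closes — contains both D and !D.
6 branches closed, 10 open.
Each open branch fixes some atoms; the unmentioned ones are free. Counting distinct full assignments: branch {B=0, C=1, D=0} (A) contributes 2 new; branch {A=1, B=0, C=1} (D) contributes 1 new; branch {B=0, C=1} (A, D) contributes 1 new; branch {A=0, B=0, C=1} (D) contributes 0 new; branch {B=0, D=1} (A, C) contributes 2 new; branch {B=1, C=0, D=0} (A) contributes 2 new; branch {B=1, C=0} (A, D) contributes 2 new; branch {A=1, B=1, C=0} (D) contributes 0 new; branch {A=0, B=1, C=0} (D) contributes 0 new; branch {C=0, D=1} (B, A) contributes 0 new. Total: 10.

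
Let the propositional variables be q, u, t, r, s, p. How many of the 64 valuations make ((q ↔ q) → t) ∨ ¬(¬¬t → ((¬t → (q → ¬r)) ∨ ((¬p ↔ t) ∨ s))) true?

Initial set: {(((q ↔ q) → t) ∨ ¬(¬¬t → ((¬t → (q → ¬r)) ∨ ((¬p ↔ t) ∨ s))))}.
(((q ↔ q) → t) ∨ ¬(¬¬t → ((¬t → (q → ¬r)) ∨ ((¬p ↔ t) ∨ s)))): β-rule — branch into ((q ↔ q) → t)  //  ¬(¬¬t → ((¬t → (q → ¬r)) ∨ ((¬p ↔ t) ∨ s))).
  branch 1 (add ((q ↔ q) → t)):
    ((q ↔ q) → t): β-rule — branch into ¬(q ↔ q)  //  t.
      branch 1.1 (add ¬(q ↔ q)):
        ¬(q ↔ q): β-rule — branch into q, ¬q  //  ¬q, q.
          branch 1.1.1 (add q, ¬q):
            × closes — contains both q and ¬q.
          branch 1.1.2 (add ¬q, q):
            × closes — contains both q and ¬q.
      branch 1.2 (add t):
        ○ open, literals {t=true}.
  branch 2 (add ¬(¬¬t → ((¬t → (q → ¬r)) ∨ ((¬p ↔ t) ∨ s)))):
    ¬(¬¬t → ((¬t → (q → ¬r)) ∨ ((¬p ↔ t) ∨ s))): α-rule — add ¬¬t, ¬((¬t → (q → ¬r)) ∨ ((¬p ↔ t) ∨ s)).
    ¬¬t: drop double negation, giving t.
    ¬((¬t → (q → ¬r)) ∨ ((¬p ↔ t) ∨ s)): α-rule — add ¬(¬t → (q → ¬r)), ¬((¬p ↔ t) ∨ s).
    ¬(¬t → (q → ¬r)): α-rule — add ¬t, ¬(q → ¬r).
    × closes — contains both t and ¬t.
3 branches closed, 1 open.
Each open branch fixes some atoms; the unmentioned ones are free. Counting distinct full assignments: branch {t=true} (q, u, r, s, p) contributes 32 new. Total: 32.

32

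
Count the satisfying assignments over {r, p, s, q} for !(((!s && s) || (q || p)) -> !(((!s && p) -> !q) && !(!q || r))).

Initial set: {!(((!s && s) || (q || p)) -> !(((!s && p) -> !q) && !(!q || r)))}.
!(((!s && s) || (q || p)) -> !(((!s && p) -> !q) && !(!q || r))): α-rule — add ((!s && s) || (q || p)), !!(((!s && p) -> !q) && !(!q || r)).
!!(((!s && p) -> !q) && !(!q || r)): α-rule — add ((!s && p) -> !q), !(!q || r).
!(!q || r): α-rule — add !!q, !r.
((!s && s) || (q || p)): β-rule — branch into (!s && s)  //  (q || p).
  branch 1 (add (!s && s)):
    (!s && s): α-rule — add !s, s.
    × closes — contains both s and !s.
  branch 2 (add (q || p)):
    ((!s && p) -> !q): β-rule — branch into !(!s && p)  //  !q.
      branch 2.1 (add !(!s && p)):
        (q || p): β-rule — branch into q  //  p.
          branch 2.1.1 (add q):
            !(!s && p): β-rule — branch into !!s  //  !p.
              branch 2.1.1.1 (add !!s):
                ○ open, literals {q=T, r=F, s=T}.
              branch 2.1.1.2 (add !p):
                ○ open, literals {p=F, q=T, r=F}.
          branch 2.1.2 (add p):
            !(!s && p): β-rule — branch into !!s  //  !p.
              branch 2.1.2.1 (add !!s):
                ○ open, literals {p=T, q=T, r=F, s=T}.
              branch 2.1.2.2 (add !p):
                × closes — contains both p and !p.
      branch 2.2 (add !q):
        × closes — contains both q and !q.
3 branches closed, 3 open.
Each open branch fixes some atoms; the unmentioned ones are free. Counting distinct full assignments: branch {q=T, r=F, s=T} (p) contributes 2 new; branch {p=F, q=T, r=F} (s) contributes 1 new; branch {p=T, q=T, r=F, s=T} (none free) contributes 0 new. Total: 3.

3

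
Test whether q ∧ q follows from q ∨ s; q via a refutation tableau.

Initial set: {T (q ∨ s); T q; F (q ∧ q)}.
T (q ∨ s): β-rule — branch into T q  //  T s.
  branch 1 (add T q):
    F (q ∧ q): β-rule — branch into F q  //  F q.
      branch 1.1 (add F q):
        × closes — contains both q and ¬q.
      branch 1.2 (add F q):
        × closes — contains both q and ¬q.
  branch 2 (add T s):
    F (q ∧ q): β-rule — branch into F q  //  F q.
      branch 2.1 (add F q):
        × closes — contains both q and ¬q.
      branch 2.2 (add F q):
        × closes — contains both q and ¬q.
All 4 branches close.
Every branch closed, so the premises entail the conclusion.

Yes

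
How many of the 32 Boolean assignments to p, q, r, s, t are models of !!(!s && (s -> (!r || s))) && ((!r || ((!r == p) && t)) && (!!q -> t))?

8

Initial set: {(!!(!s && (s -> (!r || s))) && ((!r || ((!r == p) && t)) && (!!q -> t)))}.
(!!(!s && (s -> (!r || s))) && ((!r || ((!r == p) && t)) && (!!q -> t))): α-rule — add !!(!s && (s -> (!r || s))), ((!r || ((!r == p) && t)) && (!!q -> t)).
!!(!s && (s -> (!r || s))): drop double negation, giving (!s && (s -> (!r || s))).
((!r || ((!r == p) && t)) && (!!q -> t)): α-rule — add (!r || ((!r == p) && t)), (!!q -> t).
(!s && (s -> (!r || s))): α-rule — add !s, (s -> (!r || s)).
(!r || ((!r == p) && t)): β-rule — branch into !r  //  ((!r == p) && t).
  branch 1 (add !r):
    (!!q -> t): β-rule — branch into !!!q  //  t.
      branch 1.1 (add !!!q):
        !!!q: drop double negation, giving !q.
        (s -> (!r || s)): β-rule — branch into !s  //  (!r || s).
          branch 1.1.1 (add !s):
            ○ open, literals {q=false, r=false, s=false}.
          branch 1.1.2 (add (!r || s)):
            (!r || s): β-rule — branch into !r  //  s.
              branch 1.1.2.1 (add !r):
                ○ open, literals {q=false, r=false, s=false}.
              branch 1.1.2.2 (add s):
                × closes — contains both s and !s.
      branch 1.2 (add t):
        (s -> (!r || s)): β-rule — branch into !s  //  (!r || s).
          branch 1.2.1 (add !s):
            ○ open, literals {r=false, s=false, t=true}.
          branch 1.2.2 (add (!r || s)):
            (!r || s): β-rule — branch into !r  //  s.
              branch 1.2.2.1 (add !r):
                ○ open, literals {r=false, s=false, t=true}.
              branch 1.2.2.2 (add s):
                × closes — contains both s and !s.
  branch 2 (add ((!r == p) && t)):
    ((!r == p) && t): α-rule — add (!r == p), t.
    (!!q -> t): β-rule — branch into !!!q  //  t.
      branch 2.1 (add !!!q):
        !!!q: drop double negation, giving !q.
        (s -> (!r || s)): β-rule — branch into !s  //  (!r || s).
          branch 2.1.1 (add !s):
            (!r == p): β-rule — branch into !r, p  //  !!r, !p.
              branch 2.1.1.1 (add !r, p):
                ○ open, literals {p=true, q=false, r=false, s=false, t=true}.
              branch 2.1.1.2 (add !!r, !p):
                ○ open, literals {p=false, q=false, r=true, s=false, t=true}.
          branch 2.1.2 (add (!r || s)):
            (!r == p): β-rule — branch into !r, p  //  !!r, !p.
              branch 2.1.2.1 (add !r, p):
                (!r || s): β-rule — branch into !r  //  s.
                  branch 2.1.2.1.1 (add !r):
                    ○ open, literals {p=true, q=false, r=false, s=false, t=true}.
                  branch 2.1.2.1.2 (add s):
                    × closes — contains both s and !s.
              branch 2.1.2.2 (add !!r, !p):
                (!r || s): β-rule — branch into !r  //  s.
                  branch 2.1.2.2.1 (add !r):
                    × closes — contains both r and !r.
                  branch 2.1.2.2.2 (add s):
                    × closes — contains both s and !s.
      branch 2.2 (add t):
        (s -> (!r || s)): β-rule — branch into !s  //  (!r || s).
          branch 2.2.1 (add !s):
            (!r == p): β-rule — branch into !r, p  //  !!r, !p.
              branch 2.2.1.1 (add !r, p):
                ○ open, literals {p=true, r=false, s=false, t=true}.
              branch 2.2.1.2 (add !!r, !p):
                ○ open, literals {p=false, r=true, s=false, t=true}.
          branch 2.2.2 (add (!r || s)):
            (!r == p): β-rule — branch into !r, p  //  !!r, !p.
              branch 2.2.2.1 (add !r, p):
                (!r || s): β-rule — branch into !r  //  s.
                  branch 2.2.2.1.1 (add !r):
                    ○ open, literals {p=true, r=false, s=false, t=true}.
                  branch 2.2.2.1.2 (add s):
                    × closes — contains both s and !s.
              branch 2.2.2.2 (add !!r, !p):
                (!r || s): β-rule — branch into !r  //  s.
                  branch 2.2.2.2.1 (add !r):
                    × closes — contains both r and !r.
                  branch 2.2.2.2.2 (add s):
                    × closes — contains both s and !s.
8 branches closed, 10 open.
Each open branch fixes some atoms; the unmentioned ones are free. Counting distinct full assignments: branch {q=false, r=false, s=false} (p, t) contributes 4 new; branch {q=false, r=false, s=false} (p, t) contributes 0 new; branch {r=false, s=false, t=true} (p, q) contributes 2 new; branch {r=false, s=false, t=true} (p, q) contributes 0 new; branch {p=true, q=false, r=false, s=false, t=true} (none free) contributes 0 new; branch {p=false, q=false, r=true, s=false, t=true} (none free) contributes 1 new; branch {p=true, q=false, r=false, s=false, t=true} (none free) contributes 0 new; branch {p=true, r=false, s=false, t=true} (q) contributes 0 new; branch {p=false, r=true, s=false, t=true} (q) contributes 1 new; branch {p=true, r=false, s=false, t=true} (q) contributes 0 new. Total: 8.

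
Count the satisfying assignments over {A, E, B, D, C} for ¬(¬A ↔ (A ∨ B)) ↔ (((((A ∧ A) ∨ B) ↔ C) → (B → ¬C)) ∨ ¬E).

Initial set: {(¬(¬A ↔ (A ∨ B)) ↔ (((((A ∧ A) ∨ B) ↔ C) → (B → ¬C)) ∨ ¬E))}.
(¬(¬A ↔ (A ∨ B)) ↔ (((((A ∧ A) ∨ B) ↔ C) → (B → ¬C)) ∨ ¬E)): β-rule — branch into ¬(¬A ↔ (A ∨ B)), (((((A ∧ A) ∨ B) ↔ C) → (B → ¬C)) ∨ ¬E)  //  ¬¬(¬A ↔ (A ∨ B)), ¬(((((A ∧ A) ∨ B) ↔ C) → (B → ¬C)) ∨ ¬E).
  branch 1 (add ¬(¬A ↔ (A ∨ B)), (((((A ∧ A) ∨ B) ↔ C) → (B → ¬C)) ∨ ¬E)):
    ¬(¬A ↔ (A ∨ B)): β-rule — branch into ¬A, ¬(A ∨ B)  //  ¬¬A, (A ∨ B).
      branch 1.1 (add ¬A, ¬(A ∨ B)):
        ¬(A ∨ B): α-rule — add ¬A, ¬B.
        (((((A ∧ A) ∨ B) ↔ C) → (B → ¬C)) ∨ ¬E): β-rule — branch into ((((A ∧ A) ∨ B) ↔ C) → (B → ¬C))  //  ¬E.
          branch 1.1.1 (add ((((A ∧ A) ∨ B) ↔ C) → (B → ¬C))):
            ((((A ∧ A) ∨ B) ↔ C) → (B → ¬C)): β-rule — branch into ¬(((A ∧ A) ∨ B) ↔ C)  //  (B → ¬C).
              branch 1.1.1.1 (add ¬(((A ∧ A) ∨ B) ↔ C)):
                ¬(((A ∧ A) ∨ B) ↔ C): β-rule — branch into ((A ∧ A) ∨ B), ¬C  //  ¬((A ∧ A) ∨ B), C.
                  branch 1.1.1.1.1 (add ((A ∧ A) ∨ B), ¬C):
                    ((A ∧ A) ∨ B): β-rule — branch into (A ∧ A)  //  B.
                      branch 1.1.1.1.1.1 (add (A ∧ A)):
                        (A ∧ A): α-rule — add A, A.
                        × closes — contains both A and ¬A.
                      branch 1.1.1.1.1.2 (add B):
                        × closes — contains both B and ¬B.
                  branch 1.1.1.1.2 (add ¬((A ∧ A) ∨ B), C):
                    ¬((A ∧ A) ∨ B): α-rule — add ¬(A ∧ A), ¬B.
                    ¬(A ∧ A): β-rule — branch into ¬A  //  ¬A.
                      branch 1.1.1.1.2.1 (add ¬A):
                        ○ open, literals {A=false, B=false, C=true}.
                      branch 1.1.1.1.2.2 (add ¬A):
                        ○ open, literals {A=false, B=false, C=true}.
              branch 1.1.1.2 (add (B → ¬C)):
                (B → ¬C): β-rule — branch into ¬B  //  ¬C.
                  branch 1.1.1.2.1 (add ¬B):
                    ○ open, literals {A=false, B=false}.
                  branch 1.1.1.2.2 (add ¬C):
                    ○ open, literals {A=false, B=false, C=false}.
          branch 1.1.2 (add ¬E):
            ○ open, literals {A=false, B=false, E=false}.
      branch 1.2 (add ¬¬A, (A ∨ B)):
        (((((A ∧ A) ∨ B) ↔ C) → (B → ¬C)) ∨ ¬E): β-rule — branch into ((((A ∧ A) ∨ B) ↔ C) → (B → ¬C))  //  ¬E.
          branch 1.2.1 (add ((((A ∧ A) ∨ B) ↔ C) → (B → ¬C))):
            (A ∨ B): β-rule — branch into A  //  B.
              branch 1.2.1.1 (add A):
                ((((A ∧ A) ∨ B) ↔ C) → (B → ¬C)): β-rule — branch into ¬(((A ∧ A) ∨ B) ↔ C)  //  (B → ¬C).
                  branch 1.2.1.1.1 (add ¬(((A ∧ A) ∨ B) ↔ C)):
                    ¬(((A ∧ A) ∨ B) ↔ C): β-rule — branch into ((A ∧ A) ∨ B), ¬C  //  ¬((A ∧ A) ∨ B), C.
                      branch 1.2.1.1.1.1 (add ((A ∧ A) ∨ B), ¬C):
                        ((A ∧ A) ∨ B): β-rule — branch into (A ∧ A)  //  B.
                          branch 1.2.1.1.1.1.1 (add (A ∧ A)):
                            (A ∧ A): α-rule — add A, A.
                            ○ open, literals {A=true, C=false}.
                          branch 1.2.1.1.1.1.2 (add B):
                            ○ open, literals {A=true, B=true, C=false}.
                      branch 1.2.1.1.1.2 (add ¬((A ∧ A) ∨ B), C):
                        ¬((A ∧ A) ∨ B): α-rule — add ¬(A ∧ A), ¬B.
                        ¬(A ∧ A): β-rule — branch into ¬A  //  ¬A.
                          branch 1.2.1.1.1.2.1 (add ¬A):
                            × closes — contains both A and ¬A.
                          branch 1.2.1.1.1.2.2 (add ¬A):
                            × closes — contains both A and ¬A.
                  branch 1.2.1.1.2 (add (B → ¬C)):
                    (B → ¬C): β-rule — branch into ¬B  //  ¬C.
                      branch 1.2.1.1.2.1 (add ¬B):
                        ○ open, literals {A=true, B=false}.
                      branch 1.2.1.1.2.2 (add ¬C):
                        ○ open, literals {A=true, C=false}.
              branch 1.2.1.2 (add B):
                ((((A ∧ A) ∨ B) ↔ C) → (B → ¬C)): β-rule — branch into ¬(((A ∧ A) ∨ B) ↔ C)  //  (B → ¬C).
                  branch 1.2.1.2.1 (add ¬(((A ∧ A) ∨ B) ↔ C)):
                    ¬(((A ∧ A) ∨ B) ↔ C): β-rule — branch into ((A ∧ A) ∨ B), ¬C  //  ¬((A ∧ A) ∨ B), C.
                      branch 1.2.1.2.1.1 (add ((A ∧ A) ∨ B), ¬C):
                        ((A ∧ A) ∨ B): β-rule — branch into (A ∧ A)  //  B.
                          branch 1.2.1.2.1.1.1 (add (A ∧ A)):
                            (A ∧ A): α-rule — add A, A.
                            ○ open, literals {A=true, B=true, C=false}.
                          branch 1.2.1.2.1.1.2 (add B):
                            ○ open, literals {A=true, B=true, C=false}.
                      branch 1.2.1.2.1.2 (add ¬((A ∧ A) ∨ B), C):
                        ¬((A ∧ A) ∨ B): α-rule — add ¬(A ∧ A), ¬B.
                        × closes — contains both B and ¬B.
                  branch 1.2.1.2.2 (add (B → ¬C)):
                    (B → ¬C): β-rule — branch into ¬B  //  ¬C.
                      branch 1.2.1.2.2.1 (add ¬B):
                        × closes — contains both B and ¬B.
                      branch 1.2.1.2.2.2 (add ¬C):
                        ○ open, literals {A=true, B=true, C=false}.
          branch 1.2.2 (add ¬E):
            (A ∨ B): β-rule — branch into A  //  B.
              branch 1.2.2.1 (add A):
                ○ open, literals {A=true, E=false}.
              branch 1.2.2.2 (add B):
                ○ open, literals {A=true, B=true, E=false}.
  branch 2 (add ¬¬(¬A ↔ (A ∨ B)), ¬(((((A ∧ A) ∨ B) ↔ C) → (B → ¬C)) ∨ ¬E)):
    ¬(((((A ∧ A) ∨ B) ↔ C) → (B → ¬C)) ∨ ¬E): α-rule — add ¬((((A ∧ A) ∨ B) ↔ C) → (B → ¬C)), ¬¬E.
    ¬((((A ∧ A) ∨ B) ↔ C) → (B → ¬C)): α-rule — add (((A ∧ A) ∨ B) ↔ C), ¬(B → ¬C).
    ¬(B → ¬C): α-rule — add B, ¬¬C.
    ¬¬(¬A ↔ (A ∨ B)): β-rule — branch into ¬A, (A ∨ B)  //  ¬¬A, ¬(A ∨ B).
      branch 2.1 (add ¬A, (A ∨ B)):
        (((A ∧ A) ∨ B) ↔ C): β-rule — branch into ((A ∧ A) ∨ B), C  //  ¬((A ∧ A) ∨ B), ¬C.
          branch 2.1.1 (add ((A ∧ A) ∨ B), C):
            (A ∨ B): β-rule — branch into A  //  B.
              branch 2.1.1.1 (add A):
                × closes — contains both A and ¬A.
              branch 2.1.1.2 (add B):
                ((A ∧ A) ∨ B): β-rule — branch into (A ∧ A)  //  B.
                  branch 2.1.1.2.1 (add (A ∧ A)):
                    (A ∧ A): α-rule — add A, A.
                    × closes — contains both A and ¬A.
                  branch 2.1.1.2.2 (add B):
                    ○ open, literals {A=false, B=true, C=true, E=true}.
          branch 2.1.2 (add ¬((A ∧ A) ∨ B), ¬C):
            × closes — contains both C and ¬C.
      branch 2.2 (add ¬¬A, ¬(A ∨ B)):
        ¬(A ∨ B): α-rule — add ¬A, ¬B.
        × closes — contains both A and ¬A.
10 branches closed, 15 open.
Each open branch fixes some atoms; the unmentioned ones are free. Counting distinct full assignments: branch {A=false, B=false, C=true} (E, D) contributes 4 new; branch {A=false, B=false, C=true} (E, D) contributes 0 new; branch {A=false, B=false} (E, D, C) contributes 4 new; branch {A=false, B=false, C=false} (E, D) contributes 0 new; branch {A=false, B=false, E=false} (D, C) contributes 0 new; branch {A=true, C=false} (E, B, D) contributes 8 new; branch {A=true, B=true, C=false} (E, D) contributes 0 new; branch {A=true, B=false} (E, D, C) contributes 4 new; branch {A=true, C=false} (E, B, D) contributes 0 new; branch {A=true, B=true, C=false} (E, D) contributes 0 new; branch {A=true, B=true, C=false} (E, D) contributes 0 new; branch {A=true, B=true, C=false} (E, D) contributes 0 new; branch {A=true, E=false} (B, D, C) contributes 2 new; branch {A=true, B=true, E=false} (D, C) contributes 0 new; branch {A=false, B=true, C=true, E=true} (D) contributes 2 new. Total: 24.

24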